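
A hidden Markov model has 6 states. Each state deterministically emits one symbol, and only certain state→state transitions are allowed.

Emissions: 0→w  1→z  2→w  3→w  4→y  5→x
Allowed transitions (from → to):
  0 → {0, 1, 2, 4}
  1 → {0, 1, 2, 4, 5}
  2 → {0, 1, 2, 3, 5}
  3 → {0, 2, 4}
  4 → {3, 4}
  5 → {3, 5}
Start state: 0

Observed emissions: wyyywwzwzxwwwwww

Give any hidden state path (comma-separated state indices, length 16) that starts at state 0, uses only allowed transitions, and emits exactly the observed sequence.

  t0 'w' -> {0,2,3}, take 0 (start)
  t1 'y' -> {4}, take 4 (0->4 ok)
  t2 'y' -> {4}, take 4 (4->4 ok)
  t3 'y' -> {4}, take 4 (4->4 ok)
  t4 'w' -> {0,2,3}, take 3 (4->3 ok)
  t5 'w' -> {0,2,3}, take 0 (3->0 ok)
  t6 'z' -> {1}, take 1 (0->1 ok)
  t7 'w' -> {0,2,3}, take 0 (1->0 ok)
  t8 'z' -> {1}, take 1 (0->1 ok)
  t9 'x' -> {5}, take 5 (1->5 ok)
  t10 'w' -> {0,2,3}, take 3 (5->3 ok)
  t11 'w' -> {0,2,3}, take 2 (3->2 ok)
  t12 'w' -> {0,2,3}, take 0 (2->0 ok)
  t13 'w' -> {0,2,3}, take 2 (0->2 ok)
  t14 'w' -> {0,2,3}, take 0 (2->0 ok)
  t15 'w' -> {0,2,3}, take 2 (0->2 ok)

0,4,4,4,3,0,1,0,1,5,3,2,0,2,0,2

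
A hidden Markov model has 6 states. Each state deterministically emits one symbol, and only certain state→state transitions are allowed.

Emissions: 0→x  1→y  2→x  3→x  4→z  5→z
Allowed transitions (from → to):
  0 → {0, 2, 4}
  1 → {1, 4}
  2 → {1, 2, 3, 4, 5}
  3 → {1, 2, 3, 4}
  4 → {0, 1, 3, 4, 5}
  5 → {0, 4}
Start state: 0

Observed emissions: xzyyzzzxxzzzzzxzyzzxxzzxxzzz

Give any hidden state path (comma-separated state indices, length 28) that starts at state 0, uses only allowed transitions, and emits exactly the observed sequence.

  0: obs=x cand={0,2,3} pick 0 [start]
  1: obs=z cand={4,5} pick 4 [0->4 ok]
  2: obs=y cand={1} pick 1 [4->1 ok]
  3: obs=y cand={1} pick 1 [1->1 ok]
  4: obs=z cand={4,5} pick 4 [1->4 ok]
  5: obs=z cand={4,5} pick 5 [4->5 ok]
  6: obs=z cand={4,5} pick 4 [5->4 ok]
  7: obs=x cand={0,2,3} pick 0 [4->0 ok]
  8: obs=x cand={0,2,3} pick 2 [0->2 ok]
  9: obs=z cand={4,5} pick 4 [2->4 ok]
  10: obs=z cand={4,5} pick 4 [4->4 ok]
  11: obs=z cand={4,5} pick 4 [4->4 ok]
  12: obs=z cand={4,5} pick 5 [4->5 ok]
  13: obs=z cand={4,5} pick 4 [5->4 ok]
  14: obs=x cand={0,2,3} pick 0 [4->0 ok]
  15: obs=z cand={4,5} pick 4 [0->4 ok]
  16: obs=y cand={1} pick 1 [4->1 ok]
  17: obs=z cand={4,5} pick 4 [1->4 ok]
  18: obs=z cand={4,5} pick 5 [4->5 ok]
  19: obs=x cand={0,2,3} pick 0 [5->0 ok]
  20: obs=x cand={0,2,3} pick 0 [0->0 ok]
  21: obs=z cand={4,5} pick 4 [0->4 ok]
  22: obs=z cand={4,5} pick 5 [4->5 ok]
  23: obs=x cand={0,2,3} pick 0 [5->0 ok]
  24: obs=x cand={0,2,3} pick 2 [0->2 ok]
  25: obs=z cand={4,5} pick 5 [2->5 ok]
  26: obs=z cand={4,5} pick 4 [5->4 ok]
  27: obs=z cand={4,5} pick 5 [4->5 ok]

0,4,1,1,4,5,4,0,2,4,4,4,5,4,0,4,1,4,5,0,0,4,5,0,2,5,4,5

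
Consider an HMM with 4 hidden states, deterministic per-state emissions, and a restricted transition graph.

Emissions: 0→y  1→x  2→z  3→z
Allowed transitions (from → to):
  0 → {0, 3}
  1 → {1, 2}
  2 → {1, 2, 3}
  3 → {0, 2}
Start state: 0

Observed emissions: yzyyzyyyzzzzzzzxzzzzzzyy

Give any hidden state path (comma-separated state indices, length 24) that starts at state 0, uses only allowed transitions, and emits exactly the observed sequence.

  t0 'y' -> {0}, take 0 (start)
  t1 'z' -> {2,3}, take 3 (0->3 ok)
  t2 'y' -> {0}, take 0 (3->0 ok)
  t3 'y' -> {0}, take 0 (0->0 ok)
  t4 'z' -> {2,3}, take 3 (0->3 ok)
  t5 'y' -> {0}, take 0 (3->0 ok)
  t6 'y' -> {0}, take 0 (0->0 ok)
  t7 'y' -> {0}, take 0 (0->0 ok)
  t8 'z' -> {2,3}, take 3 (0->3 ok)
  t9 'z' -> {2,3}, take 2 (3->2 ok)
  t10 'z' -> {2,3}, take 2 (2->2 ok)
  t11 'z' -> {2,3}, take 2 (2->2 ok)
  t12 'z' -> {2,3}, take 2 (2->2 ok)
  t13 'z' -> {2,3}, take 3 (2->3 ok)
  t14 'z' -> {2,3}, take 2 (3->2 ok)
  t15 'x' -> {1}, take 1 (2->1 ok)
  t16 'z' -> {2,3}, take 2 (1->2 ok)
  t17 'z' -> {2,3}, take 3 (2->3 ok)
  t18 'z' -> {2,3}, take 2 (3->2 ok)
  t19 'z' -> {2,3}, take 2 (2->2 ok)
  t20 'z' -> {2,3}, take 2 (2->2 ok)
  t21 'z' -> {2,3}, take 3 (2->3 ok)
  t22 'y' -> {0}, take 0 (3->0 ok)
  t23 'y' -> {0}, take 0 (0->0 ok)

0,3,0,0,3,0,0,0,3,2,2,2,2,3,2,1,2,3,2,2,2,3,0,0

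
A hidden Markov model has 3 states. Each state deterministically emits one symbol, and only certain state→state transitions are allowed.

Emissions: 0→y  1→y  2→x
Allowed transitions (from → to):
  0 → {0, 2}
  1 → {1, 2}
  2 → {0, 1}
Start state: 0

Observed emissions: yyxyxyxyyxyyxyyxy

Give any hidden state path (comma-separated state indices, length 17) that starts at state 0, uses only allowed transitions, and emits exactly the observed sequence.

  [0] y  {0,1}  => 0  start
  [1] y  {0,1}  => 0  0->0 ok
  [2] x  {2}  => 2  0->2 ok
  [3] y  {0,1}  => 0  2->0 ok
  [4] x  {2}  => 2  0->2 ok
  [5] y  {0,1}  => 0  2->0 ok
  [6] x  {2}  => 2  0->2 ok
  [7] y  {0,1}  => 1  2->1 ok
  [8] y  {0,1}  => 1  1->1 ok
  [9] x  {2}  => 2  1->2 ok
  [10] y  {0,1}  => 1  2->1 ok
  [11] y  {0,1}  => 1  1->1 ok
  [12] x  {2}  => 2  1->2 ok
  [13] y  {0,1}  => 1  2->1 ok
  [14] y  {0,1}  => 1  1->1 ok
  [15] x  {2}  => 2  1->2 ok
  [16] y  {0,1}  => 1  2->1 ok

0,0,2,0,2,0,2,1,1,2,1,1,2,1,1,2,1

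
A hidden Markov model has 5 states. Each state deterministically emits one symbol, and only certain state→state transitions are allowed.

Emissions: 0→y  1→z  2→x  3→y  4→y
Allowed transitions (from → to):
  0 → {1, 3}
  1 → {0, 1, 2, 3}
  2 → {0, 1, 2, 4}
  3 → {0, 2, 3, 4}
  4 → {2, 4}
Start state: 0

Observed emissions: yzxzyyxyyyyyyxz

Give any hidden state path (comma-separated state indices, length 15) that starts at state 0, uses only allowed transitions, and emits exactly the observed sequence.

  pos 0: y in {0,3,4}, choose 0; start
  pos 1: z in {1}, choose 1; 0->1 ok
  pos 2: x in {2}, choose 2; 1->2 ok
  pos 3: z in {1}, choose 1; 2->1 ok
  pos 4: y in {0,3,4}, choose 3; 1->3 ok
  pos 5: y in {0,3,4}, choose 3; 3->3 ok
  pos 6: x in {2}, choose 2; 3->2 ok
  pos 7: y in {0,3,4}, choose 0; 2->0 ok
  pos 8: y in {0,3,4}, choose 3; 0->3 ok
  pos 9: y in {0,3,4}, choose 0; 3->0 ok
  pos 10: y in {0,3,4}, choose 3; 0->3 ok
  pos 11: y in {0,3,4}, choose 3; 3->3 ok
  pos 12: y in {0,3,4}, choose 4; 3->4 ok
  pos 13: x in {2}, choose 2; 4->2 ok
  pos 14: z in {1}, choose 1; 2->1 ok

0,1,2,1,3,3,2,0,3,0,3,3,4,2,1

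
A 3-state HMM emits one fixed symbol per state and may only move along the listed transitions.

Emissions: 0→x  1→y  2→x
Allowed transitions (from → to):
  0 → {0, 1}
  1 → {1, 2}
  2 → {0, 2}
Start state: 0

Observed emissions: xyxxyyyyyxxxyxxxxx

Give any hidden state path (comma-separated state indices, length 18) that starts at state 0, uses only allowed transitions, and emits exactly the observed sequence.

0,1,2,0,1,1,1,1,1,2,2,0,1,2,2,2,0,0

  t0 'x' -> {0,2}, take 0 (start)
  t1 'y' -> {1}, take 1 (0->1 ok)
  t2 'x' -> {0,2}, take 2 (1->2 ok)
  t3 'x' -> {0,2}, take 0 (2->0 ok)
  t4 'y' -> {1}, take 1 (0->1 ok)
  t5 'y' -> {1}, take 1 (1->1 ok)
  t6 'y' -> {1}, take 1 (1->1 ok)
  t7 'y' -> {1}, take 1 (1->1 ok)
  t8 'y' -> {1}, take 1 (1->1 ok)
  t9 'x' -> {0,2}, take 2 (1->2 ok)
  t10 'x' -> {0,2}, take 2 (2->2 ok)
  t11 'x' -> {0,2}, take 0 (2->0 ok)
  t12 'y' -> {1}, take 1 (0->1 ok)
  t13 'x' -> {0,2}, take 2 (1->2 ok)
  t14 'x' -> {0,2}, take 2 (2->2 ok)
  t15 'x' -> {0,2}, take 2 (2->2 ok)
  t16 'x' -> {0,2}, take 0 (2->0 ok)
  t17 'x' -> {0,2}, take 0 (0->0 ok)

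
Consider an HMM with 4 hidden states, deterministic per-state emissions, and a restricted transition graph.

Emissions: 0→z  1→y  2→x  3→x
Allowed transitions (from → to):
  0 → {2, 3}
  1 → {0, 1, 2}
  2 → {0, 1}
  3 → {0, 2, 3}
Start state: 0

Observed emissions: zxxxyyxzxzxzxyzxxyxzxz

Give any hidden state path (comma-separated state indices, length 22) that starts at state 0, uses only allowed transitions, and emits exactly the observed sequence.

  [0] z  {0}  => 0  start
  [1] x  {2,3}  => 3  0->3 ok
  [2] x  {2,3}  => 3  3->3 ok
  [3] x  {2,3}  => 2  3->2 ok
  [4] y  {1}  => 1  2->1 ok
  [5] y  {1}  => 1  1->1 ok
  [6] x  {2,3}  => 2  1->2 ok
  [7] z  {0}  => 0  2->0 ok
  [8] x  {2,3}  => 2  0->2 ok
  [9] z  {0}  => 0  2->0 ok
  [10] x  {2,3}  => 2  0->2 ok
  [11] z  {0}  => 0  2->0 ok
  [12] x  {2,3}  => 2  0->2 ok
  [13] y  {1}  => 1  2->1 ok
  [14] z  {0}  => 0  1->0 ok
  [15] x  {2,3}  => 3  0->3 ok
  [16] x  {2,3}  => 2  3->2 ok
  [17] y  {1}  => 1  2->1 ok
  [18] x  {2,3}  => 2  1->2 ok
  [19] z  {0}  => 0  2->0 ok
  [20] x  {2,3}  => 3  0->3 ok
  [21] z  {0}  => 0  3->0 ok

0,3,3,2,1,1,2,0,2,0,2,0,2,1,0,3,2,1,2,0,3,0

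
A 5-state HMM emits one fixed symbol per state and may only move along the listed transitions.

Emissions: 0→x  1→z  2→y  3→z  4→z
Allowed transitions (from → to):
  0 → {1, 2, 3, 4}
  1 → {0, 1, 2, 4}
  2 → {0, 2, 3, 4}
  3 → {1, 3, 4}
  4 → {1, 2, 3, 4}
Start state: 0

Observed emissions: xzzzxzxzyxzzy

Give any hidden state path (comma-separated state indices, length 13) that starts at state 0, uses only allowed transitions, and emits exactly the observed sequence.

  t0 'x' -> {0}, take 0 (start)
  t1 'z' -> {1,3,4}, take 3 (0->3 ok)
  t2 'z' -> {1,3,4}, take 3 (3->3 ok)
  t3 'z' -> {1,3,4}, take 1 (3->1 ok)
  t4 'x' -> {0}, take 0 (1->0 ok)
  t5 'z' -> {1,3,4}, take 1 (0->1 ok)
  t6 'x' -> {0}, take 0 (1->0 ok)
  t7 'z' -> {1,3,4}, take 4 (0->4 ok)
  t8 'y' -> {2}, take 2 (4->2 ok)
  t9 'x' -> {0}, take 0 (2->0 ok)
  t10 'z' -> {1,3,4}, take 4 (0->4 ok)
  t11 'z' -> {1,3,4}, take 1 (4->1 ok)
  t12 'y' -> {2}, take 2 (1->2 ok)

0,3,3,1,0,1,0,4,2,0,4,1,2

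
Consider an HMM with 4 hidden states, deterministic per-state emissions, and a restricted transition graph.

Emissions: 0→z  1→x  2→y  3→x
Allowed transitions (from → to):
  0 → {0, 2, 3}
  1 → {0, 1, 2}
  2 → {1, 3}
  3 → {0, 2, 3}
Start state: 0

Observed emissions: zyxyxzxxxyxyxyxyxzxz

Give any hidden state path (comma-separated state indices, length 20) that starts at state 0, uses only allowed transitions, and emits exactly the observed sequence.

  0: obs=z cand={0} pick 0 [start]
  1: obs=y cand={2} pick 2 [0->2 ok]
  2: obs=x cand={1,3} pick 3 [2->3 ok]
  3: obs=y cand={2} pick 2 [3->2 ok]
  4: obs=x cand={1,3} pick 1 [2->1 ok]
  5: obs=z cand={0} pick 0 [1->0 ok]
  6: obs=x cand={1,3} pick 3 [0->3 ok]
  7: obs=x cand={1,3} pick 3 [3->3 ok]
  8: obs=x cand={1,3} pick 3 [3->3 ok]
  9: obs=y cand={2} pick 2 [3->2 ok]
  10: obs=x cand={1,3} pick 1 [2->1 ok]
  11: obs=y cand={2} pick 2 [1->2 ok]
  12: obs=x cand={1,3} pick 3 [2->3 ok]
  13: obs=y cand={2} pick 2 [3->2 ok]
  14: obs=x cand={1,3} pick 3 [2->3 ok]
  15: obs=y cand={2} pick 2 [3->2 ok]
  16: obs=x cand={1,3} pick 1 [2->1 ok]
  17: obs=z cand={0} pick 0 [1->0 ok]
  18: obs=x cand={1,3} pick 3 [0->3 ok]
  19: obs=z cand={0} pick 0 [3->0 ok]

0,2,3,2,1,0,3,3,3,2,1,2,3,2,3,2,1,0,3,0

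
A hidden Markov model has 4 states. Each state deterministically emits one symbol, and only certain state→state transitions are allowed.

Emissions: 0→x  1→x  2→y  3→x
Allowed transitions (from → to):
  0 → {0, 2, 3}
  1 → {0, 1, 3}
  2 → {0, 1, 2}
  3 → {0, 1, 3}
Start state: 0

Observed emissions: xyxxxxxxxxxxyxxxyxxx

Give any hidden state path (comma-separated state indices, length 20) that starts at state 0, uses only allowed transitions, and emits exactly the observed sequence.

  0: obs=x cand={0,1,3} pick 0 [start]
  1: obs=y cand={2} pick 2 [0->2 ok]
  2: obs=x cand={0,1,3} pick 0 [2->0 ok]
  3: obs=x cand={0,1,3} pick 3 [0->3 ok]
  4: obs=x cand={0,1,3} pick 3 [3->3 ok]
  5: obs=x cand={0,1,3} pick 3 [3->3 ok]
  6: obs=x cand={0,1,3} pick 1 [3->1 ok]
  7: obs=x cand={0,1,3} pick 1 [1->1 ok]
  8: obs=x cand={0,1,3} pick 3 [1->3 ok]
  9: obs=x cand={0,1,3} pick 3 [3->3 ok]
  10: obs=x cand={0,1,3} pick 3 [3->3 ok]
  11: obs=x cand={0,1,3} pick 0 [3->0 ok]
  12: obs=y cand={2} pick 2 [0->2 ok]
  13: obs=x cand={0,1,3} pick 1 [2->1 ok]
  14: obs=x cand={0,1,3} pick 0 [1->0 ok]
  15: obs=x cand={0,1,3} pick 0 [0->0 ok]
  16: obs=y cand={2} pick 2 [0->2 ok]
  17: obs=x cand={0,1,3} pick 1 [2->1 ok]
  18: obs=x cand={0,1,3} pick 1 [1->1 ok]
  19: obs=x cand={0,1,3} pick 1 [1->1 ok]

0,2,0,3,3,3,1,1,3,3,3,0,2,1,0,0,2,1,1,1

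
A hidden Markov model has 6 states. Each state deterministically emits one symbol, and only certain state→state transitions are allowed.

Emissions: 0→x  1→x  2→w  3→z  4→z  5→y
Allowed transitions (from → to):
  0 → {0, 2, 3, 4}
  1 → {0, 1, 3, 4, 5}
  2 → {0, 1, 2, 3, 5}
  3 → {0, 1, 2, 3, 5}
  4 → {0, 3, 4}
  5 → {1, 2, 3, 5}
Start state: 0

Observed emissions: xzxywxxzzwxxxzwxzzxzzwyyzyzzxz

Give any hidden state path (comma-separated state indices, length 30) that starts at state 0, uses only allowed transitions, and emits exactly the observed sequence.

  [0] x  {0,1}  => 0  start
  [1] z  {3,4}  => 3  0->3 ok
  [2] x  {0,1}  => 1  3->1 ok
  [3] y  {5}  => 5  1->5 ok
  [4] w  {2}  => 2  5->2 ok
  [5] x  {0,1}  => 1  2->1 ok
  [6] x  {0,1}  => 1  1->1 ok
  [7] z  {3,4}  => 3  1->3 ok
  [8] z  {3,4}  => 3  3->3 ok
  [9] w  {2}  => 2  3->2 ok
  [10] x  {0,1}  => 1  2->1 ok
  [11] x  {0,1}  => 0  1->0 ok
  [12] x  {0,1}  => 0  0->0 ok
  [13] z  {3,4}  => 3  0->3 ok
  [14] w  {2}  => 2  3->2 ok
  [15] x  {0,1}  => 0  2->0 ok
  [16] z  {3,4}  => 3  0->3 ok
  [17] z  {3,4}  => 3  3->3 ok
  [18] x  {0,1}  => 1  3->1 ok
  [19] z  {3,4}  => 3  1->3 ok
  [20] z  {3,4}  => 3  3->3 ok
  [21] w  {2}  => 2  3->2 ok
  [22] y  {5}  => 5  2->5 ok
  [23] y  {5}  => 5  5->5 ok
  [24] z  {3,4}  => 3  5->3 ok
  [25] y  {5}  => 5  3->5 ok
  [26] z  {3,4}  => 3  5->3 ok
  [27] z  {3,4}  => 3  3->3 ok
  [28] x  {0,1}  => 1  3->1 ok
  [29] z  {3,4}  => 4  1->4 ok

0,3,1,5,2,1,1,3,3,2,1,0,0,3,2,0,3,3,1,3,3,2,5,5,3,5,3,3,1,4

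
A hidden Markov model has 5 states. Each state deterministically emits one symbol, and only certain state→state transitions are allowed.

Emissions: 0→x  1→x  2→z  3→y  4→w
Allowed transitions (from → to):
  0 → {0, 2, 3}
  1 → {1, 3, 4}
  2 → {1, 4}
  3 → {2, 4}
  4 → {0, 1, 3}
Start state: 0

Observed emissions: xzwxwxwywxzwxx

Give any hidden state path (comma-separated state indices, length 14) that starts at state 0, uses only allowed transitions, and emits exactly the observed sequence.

0,2,4,1,4,1,4,3,4,0,2,4,0,0

  pos 0: x in {0,1}, choose 0; start
  pos 1: z in {2}, choose 2; 0->2 ok
  pos 2: w in {4}, choose 4; 2->4 ok
  pos 3: x in {0,1}, choose 1; 4->1 ok
  pos 4: w in {4}, choose 4; 1->4 ok
  pos 5: x in {0,1}, choose 1; 4->1 ok
  pos 6: w in {4}, choose 4; 1->4 ok
  pos 7: y in {3}, choose 3; 4->3 ok
  pos 8: w in {4}, choose 4; 3->4 ok
  pos 9: x in {0,1}, choose 0; 4->0 ok
  pos 10: z in {2}, choose 2; 0->2 ok
  pos 11: w in {4}, choose 4; 2->4 ok
  pos 12: x in {0,1}, choose 0; 4->0 ok
  pos 13: x in {0,1}, choose 0; 0->0 ok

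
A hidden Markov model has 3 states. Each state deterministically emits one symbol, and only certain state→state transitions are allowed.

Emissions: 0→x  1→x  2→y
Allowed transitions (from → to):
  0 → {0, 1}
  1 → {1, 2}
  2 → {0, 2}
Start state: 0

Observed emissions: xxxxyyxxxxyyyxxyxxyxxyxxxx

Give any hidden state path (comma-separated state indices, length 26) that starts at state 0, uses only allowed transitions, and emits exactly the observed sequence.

0,0,0,1,2,2,0,0,0,1,2,2,2,0,1,2,0,1,2,0,1,2,0,0,0,1

  pos 0: x in {0,1}, choose 0; start
  pos 1: x in {0,1}, choose 0; 0->0 ok
  pos 2: x in {0,1}, choose 0; 0->0 ok
  pos 3: x in {0,1}, choose 1; 0->1 ok
  pos 4: y in {2}, choose 2; 1->2 ok
  pos 5: y in {2}, choose 2; 2->2 ok
  pos 6: x in {0,1}, choose 0; 2->0 ok
  pos 7: x in {0,1}, choose 0; 0->0 ok
  pos 8: x in {0,1}, choose 0; 0->0 ok
  pos 9: x in {0,1}, choose 1; 0->1 ok
  pos 10: y in {2}, choose 2; 1->2 ok
  pos 11: y in {2}, choose 2; 2->2 ok
  pos 12: y in {2}, choose 2; 2->2 ok
  pos 13: x in {0,1}, choose 0; 2->0 ok
  pos 14: x in {0,1}, choose 1; 0->1 ok
  pos 15: y in {2}, choose 2; 1->2 ok
  pos 16: x in {0,1}, choose 0; 2->0 ok
  pos 17: x in {0,1}, choose 1; 0->1 ok
  pos 18: y in {2}, choose 2; 1->2 ok
  pos 19: x in {0,1}, choose 0; 2->0 ok
  pos 20: x in {0,1}, choose 1; 0->1 ok
  pos 21: y in {2}, choose 2; 1->2 ok
  pos 22: x in {0,1}, choose 0; 2->0 ok
  pos 23: x in {0,1}, choose 0; 0->0 ok
  pos 24: x in {0,1}, choose 0; 0->0 ok
  pos 25: x in {0,1}, choose 1; 0->1 ok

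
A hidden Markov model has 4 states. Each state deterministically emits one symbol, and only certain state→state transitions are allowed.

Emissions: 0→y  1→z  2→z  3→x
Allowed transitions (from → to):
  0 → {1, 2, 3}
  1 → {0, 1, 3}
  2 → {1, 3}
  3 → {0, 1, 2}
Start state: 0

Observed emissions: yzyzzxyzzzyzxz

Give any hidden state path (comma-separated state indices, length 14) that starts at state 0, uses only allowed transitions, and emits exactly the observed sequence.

0,1,0,2,1,3,0,1,1,1,0,1,3,2

  t0 'y' -> {0}, take 0 (start)
  t1 'z' -> {1,2}, take 1 (0->1 ok)
  t2 'y' -> {0}, take 0 (1->0 ok)
  t3 'z' -> {1,2}, take 2 (0->2 ok)
  t4 'z' -> {1,2}, take 1 (2->1 ok)
  t5 'x' -> {3}, take 3 (1->3 ok)
  t6 'y' -> {0}, take 0 (3->0 ok)
  t7 'z' -> {1,2}, take 1 (0->1 ok)
  t8 'z' -> {1,2}, take 1 (1->1 ok)
  t9 'z' -> {1,2}, take 1 (1->1 ok)
  t10 'y' -> {0}, take 0 (1->0 ok)
  t11 'z' -> {1,2}, take 1 (0->1 ok)
  t12 'x' -> {3}, take 3 (1->3 ok)
  t13 'z' -> {1,2}, take 2 (3->2 ok)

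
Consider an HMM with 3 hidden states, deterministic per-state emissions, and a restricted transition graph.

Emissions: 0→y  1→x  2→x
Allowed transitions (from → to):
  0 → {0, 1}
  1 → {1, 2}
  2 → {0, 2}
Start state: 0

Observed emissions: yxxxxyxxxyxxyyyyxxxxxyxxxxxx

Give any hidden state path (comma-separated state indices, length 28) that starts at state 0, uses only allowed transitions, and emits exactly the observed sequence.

  0: obs=y cand={0} pick 0 [start]
  1: obs=x cand={1,2} pick 1 [0->1 ok]
  2: obs=x cand={1,2} pick 1 [1->1 ok]
  3: obs=x cand={1,2} pick 1 [1->1 ok]
  4: obs=x cand={1,2} pick 2 [1->2 ok]
  5: obs=y cand={0} pick 0 [2->0 ok]
  6: obs=x cand={1,2} pick 1 [0->1 ok]
  7: obs=x cand={1,2} pick 2 [1->2 ok]
  8: obs=x cand={1,2} pick 2 [2->2 ok]
  9: obs=y cand={0} pick 0 [2->0 ok]
  10: obs=x cand={1,2} pick 1 [0->1 ok]
  11: obs=x cand={1,2} pick 2 [1->2 ok]
  12: obs=y cand={0} pick 0 [2->0 ok]
  13: obs=y cand={0} pick 0 [0->0 ok]
  14: obs=y cand={0} pick 0 [0->0 ok]
  15: obs=y cand={0} pick 0 [0->0 ok]
  16: obs=x cand={1,2} pick 1 [0->1 ok]
  17: obs=x cand={1,2} pick 1 [1->1 ok]
  18: obs=x cand={1,2} pick 1 [1->1 ok]
  19: obs=x cand={1,2} pick 2 [1->2 ok]
  20: obs=x cand={1,2} pick 2 [2->2 ok]
  21: obs=y cand={0} pick 0 [2->0 ok]
  22: obs=x cand={1,2} pick 1 [0->1 ok]
  23: obs=x cand={1,2} pick 1 [1->1 ok]
  24: obs=x cand={1,2} pick 1 [1->1 ok]
  25: obs=x cand={1,2} pick 2 [1->2 ok]
  26: obs=x cand={1,2} pick 2 [2->2 ok]
  27: obs=x cand={1,2} pick 2 [2->2 ok]

0,1,1,1,2,0,1,2,2,0,1,2,0,0,0,0,1,1,1,2,2,0,1,1,1,2,2,2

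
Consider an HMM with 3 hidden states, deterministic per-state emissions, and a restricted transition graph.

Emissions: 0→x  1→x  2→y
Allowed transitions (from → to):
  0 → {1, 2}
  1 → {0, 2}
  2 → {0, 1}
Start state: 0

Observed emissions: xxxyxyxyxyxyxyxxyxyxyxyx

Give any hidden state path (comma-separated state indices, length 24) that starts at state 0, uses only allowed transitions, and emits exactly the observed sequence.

  [0] x  {0,1}  => 0  start
  [1] x  {0,1}  => 1  0->1 ok
  [2] x  {0,1}  => 0  1->0 ok
  [3] y  {2}  => 2  0->2 ok
  [4] x  {0,1}  => 1  2->1 ok
  [5] y  {2}  => 2  1->2 ok
  [6] x  {0,1}  => 0  2->0 ok
  [7] y  {2}  => 2  0->2 ok
  [8] x  {0,1}  => 1  2->1 ok
  [9] y  {2}  => 2  1->2 ok
  [10] x  {0,1}  => 1  2->1 ok
  [11] y  {2}  => 2  1->2 ok
  [12] x  {0,1}  => 0  2->0 ok
  [13] y  {2}  => 2  0->2 ok
  [14] x  {0,1}  => 1  2->1 ok
  [15] x  {0,1}  => 0  1->0 ok
  [16] y  {2}  => 2  0->2 ok
  [17] x  {0,1}  => 0  2->0 ok
  [18] y  {2}  => 2  0->2 ok
  [19] x  {0,1}  => 0  2->0 ok
  [20] y  {2}  => 2  0->2 ok
  [21] x  {0,1}  => 1  2->1 ok
  [22] y  {2}  => 2  1->2 ok
  [23] x  {0,1}  => 0  2->0 ok

0,1,0,2,1,2,0,2,1,2,1,2,0,2,1,0,2,0,2,0,2,1,2,0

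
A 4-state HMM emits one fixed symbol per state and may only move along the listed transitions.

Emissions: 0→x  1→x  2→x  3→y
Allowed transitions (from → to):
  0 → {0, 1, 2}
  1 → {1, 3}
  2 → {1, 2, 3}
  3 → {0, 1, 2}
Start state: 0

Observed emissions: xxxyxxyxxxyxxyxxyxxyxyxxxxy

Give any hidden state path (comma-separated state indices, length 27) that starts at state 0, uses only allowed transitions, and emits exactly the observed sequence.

  t0 'x' -> {0,1,2}, take 0 (start)
  t1 'x' -> {0,1,2}, take 1 (0->1 ok)
  t2 'x' -> {0,1,2}, take 1 (1->1 ok)
  t3 'y' -> {3}, take 3 (1->3 ok)
  t4 'x' -> {0,1,2}, take 0 (3->0 ok)
  t5 'x' -> {0,1,2}, take 1 (0->1 ok)
  t6 'y' -> {3}, take 3 (1->3 ok)
  t7 'x' -> {0,1,2}, take 2 (3->2 ok)
  t8 'x' -> {0,1,2}, take 2 (2->2 ok)
  t9 'x' -> {0,1,2}, take 1 (2->1 ok)
  t10 'y' -> {3}, take 3 (1->3 ok)
  t11 'x' -> {0,1,2}, take 1 (3->1 ok)
  t12 'x' -> {0,1,2}, take 1 (1->1 ok)
  t13 'y' -> {3}, take 3 (1->3 ok)
  t14 'x' -> {0,1,2}, take 2 (3->2 ok)
  t15 'x' -> {0,1,2}, take 1 (2->1 ok)
  t16 'y' -> {3}, take 3 (1->3 ok)
  t17 'x' -> {0,1,2}, take 0 (3->0 ok)
  t18 'x' -> {0,1,2}, take 2 (0->2 ok)
  t19 'y' -> {3}, take 3 (2->3 ok)
  t20 'x' -> {0,1,2}, take 1 (3->1 ok)
  t21 'y' -> {3}, take 3 (1->3 ok)
  t22 'x' -> {0,1,2}, take 0 (3->0 ok)
  t23 'x' -> {0,1,2}, take 2 (0->2 ok)
  t24 'x' -> {0,1,2}, take 1 (2->1 ok)
  t25 'x' -> {0,1,2}, take 1 (1->1 ok)
  t26 'y' -> {3}, take 3 (1->3 ok)

0,1,1,3,0,1,3,2,2,1,3,1,1,3,2,1,3,0,2,3,1,3,0,2,1,1,3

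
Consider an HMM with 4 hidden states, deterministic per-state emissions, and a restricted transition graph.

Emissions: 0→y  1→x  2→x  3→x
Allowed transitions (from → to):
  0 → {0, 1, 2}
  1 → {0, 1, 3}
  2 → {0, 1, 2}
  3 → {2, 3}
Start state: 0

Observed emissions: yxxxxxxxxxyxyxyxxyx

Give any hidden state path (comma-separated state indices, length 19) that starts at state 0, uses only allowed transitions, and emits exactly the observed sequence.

0,1,1,1,1,3,3,3,2,2,0,2,0,1,0,1,1,0,1

  [0] y  {0}  => 0  start
  [1] x  {1,2,3}  => 1  0->1 ok
  [2] x  {1,2,3}  => 1  1->1 ok
  [3] x  {1,2,3}  => 1  1->1 ok
  [4] x  {1,2,3}  => 1  1->1 ok
  [5] x  {1,2,3}  => 3  1->3 ok
  [6] x  {1,2,3}  => 3  3->3 ok
  [7] x  {1,2,3}  => 3  3->3 ok
  [8] x  {1,2,3}  => 2  3->2 ok
  [9] x  {1,2,3}  => 2  2->2 ok
  [10] y  {0}  => 0  2->0 ok
  [11] x  {1,2,3}  => 2  0->2 ok
  [12] y  {0}  => 0  2->0 ok
  [13] x  {1,2,3}  => 1  0->1 ok
  [14] y  {0}  => 0  1->0 ok
  [15] x  {1,2,3}  => 1  0->1 ok
  [16] x  {1,2,3}  => 1  1->1 ok
  [17] y  {0}  => 0  1->0 ok
  [18] x  {1,2,3}  => 1  0->1 ok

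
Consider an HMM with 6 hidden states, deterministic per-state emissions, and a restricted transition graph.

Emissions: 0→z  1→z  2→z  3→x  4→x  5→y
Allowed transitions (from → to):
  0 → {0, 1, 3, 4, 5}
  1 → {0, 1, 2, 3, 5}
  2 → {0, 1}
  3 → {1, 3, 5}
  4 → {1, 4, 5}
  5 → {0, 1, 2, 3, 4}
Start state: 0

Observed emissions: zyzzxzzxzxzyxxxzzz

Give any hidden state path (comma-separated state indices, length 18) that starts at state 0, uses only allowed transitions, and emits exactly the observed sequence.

0,5,2,1,3,1,0,3,1,3,1,5,3,3,3,1,2,1

  [0] z  {0,1,2}  => 0  start
  [1] y  {5}  => 5  0->5 ok
  [2] z  {0,1,2}  => 2  5->2 ok
  [3] z  {0,1,2}  => 1  2->1 ok
  [4] x  {3,4}  => 3  1->3 ok
  [5] z  {0,1,2}  => 1  3->1 ok
  [6] z  {0,1,2}  => 0  1->0 ok
  [7] x  {3,4}  => 3  0->3 ok
  [8] z  {0,1,2}  => 1  3->1 ok
  [9] x  {3,4}  => 3  1->3 ok
  [10] z  {0,1,2}  => 1  3->1 ok
  [11] y  {5}  => 5  1->5 ok
  [12] x  {3,4}  => 3  5->3 ok
  [13] x  {3,4}  => 3  3->3 ok
  [14] x  {3,4}  => 3  3->3 ok
  [15] z  {0,1,2}  => 1  3->1 ok
  [16] z  {0,1,2}  => 2  1->2 ok
  [17] z  {0,1,2}  => 1  2->1 ok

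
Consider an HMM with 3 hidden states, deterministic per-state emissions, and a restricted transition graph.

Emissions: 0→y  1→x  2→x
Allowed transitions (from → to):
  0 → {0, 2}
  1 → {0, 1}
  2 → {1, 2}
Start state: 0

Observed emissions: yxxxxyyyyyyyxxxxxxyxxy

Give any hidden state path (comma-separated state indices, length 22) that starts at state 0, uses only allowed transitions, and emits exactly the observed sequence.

  0: obs=y cand={0} pick 0 [start]
  1: obs=x cand={1,2} pick 2 [0->2 ok]
  2: obs=x cand={1,2} pick 2 [2->2 ok]
  3: obs=x cand={1,2} pick 1 [2->1 ok]
  4: obs=x cand={1,2} pick 1 [1->1 ok]
  5: obs=y cand={0} pick 0 [1->0 ok]
  6: obs=y cand={0} pick 0 [0->0 ok]
  7: obs=y cand={0} pick 0 [0->0 ok]
  8: obs=y cand={0} pick 0 [0->0 ok]
  9: obs=y cand={0} pick 0 [0->0 ok]
  10: obs=y cand={0} pick 0 [0->0 ok]
  11: obs=y cand={0} pick 0 [0->0 ok]
  12: obs=x cand={1,2} pick 2 [0->2 ok]
  13: obs=x cand={1,2} pick 2 [2->2 ok]
  14: obs=x cand={1,2} pick 2 [2->2 ok]
  15: obs=x cand={1,2} pick 2 [2->2 ok]
  16: obs=x cand={1,2} pick 1 [2->1 ok]
  17: obs=x cand={1,2} pick 1 [1->1 ok]
  18: obs=y cand={0} pick 0 [1->0 ok]
  19: obs=x cand={1,2} pick 2 [0->2 ok]
  20: obs=x cand={1,2} pick 1 [2->1 ok]
  21: obs=y cand={0} pick 0 [1->0 ok]

0,2,2,1,1,0,0,0,0,0,0,0,2,2,2,2,1,1,0,2,1,0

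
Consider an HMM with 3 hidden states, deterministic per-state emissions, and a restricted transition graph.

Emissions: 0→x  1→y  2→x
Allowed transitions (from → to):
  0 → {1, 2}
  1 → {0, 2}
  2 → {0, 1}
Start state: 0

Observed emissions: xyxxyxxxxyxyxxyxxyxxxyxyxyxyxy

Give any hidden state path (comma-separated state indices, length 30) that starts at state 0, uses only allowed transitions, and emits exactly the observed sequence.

  t0 'x' -> {0,2}, take 0 (start)
  t1 'y' -> {1}, take 1 (0->1 ok)
  t2 'x' -> {0,2}, take 2 (1->2 ok)
  t3 'x' -> {0,2}, take 0 (2->0 ok)
  t4 'y' -> {1}, take 1 (0->1 ok)
  t5 'x' -> {0,2}, take 2 (1->2 ok)
  t6 'x' -> {0,2}, take 0 (2->0 ok)
  t7 'x' -> {0,2}, take 2 (0->2 ok)
  t8 'x' -> {0,2}, take 0 (2->0 ok)
  t9 'y' -> {1}, take 1 (0->1 ok)
  t10 'x' -> {0,2}, take 2 (1->2 ok)
  t11 'y' -> {1}, take 1 (2->1 ok)
  t12 'x' -> {0,2}, take 2 (1->2 ok)
  t13 'x' -> {0,2}, take 0 (2->0 ok)
  t14 'y' -> {1}, take 1 (0->1 ok)
  t15 'x' -> {0,2}, take 2 (1->2 ok)
  t16 'x' -> {0,2}, take 0 (2->0 ok)
  t17 'y' -> {1}, take 1 (0->1 ok)
  t18 'x' -> {0,2}, take 2 (1->2 ok)
  t19 'x' -> {0,2}, take 0 (2->0 ok)
  t20 'x' -> {0,2}, take 2 (0->2 ok)
  t21 'y' -> {1}, take 1 (2->1 ok)
  t22 'x' -> {0,2}, take 2 (1->2 ok)
  t23 'y' -> {1}, take 1 (2->1 ok)
  t24 'x' -> {0,2}, take 2 (1->2 ok)
  t25 'y' -> {1}, take 1 (2->1 ok)
  t26 'x' -> {0,2}, take 2 (1->2 ok)
  t27 'y' -> {1}, take 1 (2->1 ok)
  t28 'x' -> {0,2}, take 2 (1->2 ok)
  t29 'y' -> {1}, take 1 (2->1 ok)

0,1,2,0,1,2,0,2,0,1,2,1,2,0,1,2,0,1,2,0,2,1,2,1,2,1,2,1,2,1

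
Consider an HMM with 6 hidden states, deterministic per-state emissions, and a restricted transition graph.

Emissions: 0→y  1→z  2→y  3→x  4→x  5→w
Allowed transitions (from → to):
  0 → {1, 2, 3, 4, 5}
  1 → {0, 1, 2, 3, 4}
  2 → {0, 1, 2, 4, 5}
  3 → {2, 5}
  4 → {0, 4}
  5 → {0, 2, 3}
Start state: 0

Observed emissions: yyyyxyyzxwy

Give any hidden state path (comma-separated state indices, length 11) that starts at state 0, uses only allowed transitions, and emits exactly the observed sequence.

0,2,2,0,3,2,2,1,3,5,2

  pos 0: y in {0,2}, choose 0; start
  pos 1: y in {0,2}, choose 2; 0->2 ok
  pos 2: y in {0,2}, choose 2; 2->2 ok
  pos 3: y in {0,2}, choose 0; 2->0 ok
  pos 4: x in {3,4}, choose 3; 0->3 ok
  pos 5: y in {0,2}, choose 2; 3->2 ok
  pos 6: y in {0,2}, choose 2; 2->2 ok
  pos 7: z in {1}, choose 1; 2->1 ok
  pos 8: x in {3,4}, choose 3; 1->3 ok
  pos 9: w in {5}, choose 5; 3->5 ok
  pos 10: y in {0,2}, choose 2; 5->2 ok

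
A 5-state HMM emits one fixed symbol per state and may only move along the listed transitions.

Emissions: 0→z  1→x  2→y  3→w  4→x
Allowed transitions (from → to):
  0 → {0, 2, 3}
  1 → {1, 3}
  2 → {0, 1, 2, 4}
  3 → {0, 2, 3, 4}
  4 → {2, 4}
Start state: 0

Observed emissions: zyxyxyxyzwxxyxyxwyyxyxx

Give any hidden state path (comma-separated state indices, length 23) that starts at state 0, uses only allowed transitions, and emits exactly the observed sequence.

0,2,4,2,4,2,4,2,0,3,4,4,2,4,2,1,3,2,2,4,2,1,1

  [0] z  {0}  => 0  start
  [1] y  {2}  => 2  0->2 ok
  [2] x  {1,4}  => 4  2->4 ok
  [3] y  {2}  => 2  4->2 ok
  [4] x  {1,4}  => 4  2->4 ok
  [5] y  {2}  => 2  4->2 ok
  [6] x  {1,4}  => 4  2->4 ok
  [7] y  {2}  => 2  4->2 ok
  [8] z  {0}  => 0  2->0 ok
  [9] w  {3}  => 3  0->3 ok
  [10] x  {1,4}  => 4  3->4 ok
  [11] x  {1,4}  => 4  4->4 ok
  [12] y  {2}  => 2  4->2 ok
  [13] x  {1,4}  => 4  2->4 ok
  [14] y  {2}  => 2  4->2 ok
  [15] x  {1,4}  => 1  2->1 ok
  [16] w  {3}  => 3  1->3 ok
  [17] y  {2}  => 2  3->2 ok
  [18] y  {2}  => 2  2->2 ok
  [19] x  {1,4}  => 4  2->4 ok
  [20] y  {2}  => 2  4->2 ok
  [21] x  {1,4}  => 1  2->1 ok
  [22] x  {1,4}  => 1  1->1 ok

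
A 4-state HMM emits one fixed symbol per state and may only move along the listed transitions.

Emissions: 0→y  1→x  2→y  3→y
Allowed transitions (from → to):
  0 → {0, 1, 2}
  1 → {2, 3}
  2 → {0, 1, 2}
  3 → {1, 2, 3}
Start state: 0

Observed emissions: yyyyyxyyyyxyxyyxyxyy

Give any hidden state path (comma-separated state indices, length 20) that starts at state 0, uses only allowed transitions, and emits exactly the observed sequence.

  t0 'y' -> {0,2,3}, take 0 (start)
  t1 'y' -> {0,2,3}, take 0 (0->0 ok)
  t2 'y' -> {0,2,3}, take 2 (0->2 ok)
  t3 'y' -> {0,2,3}, take 2 (2->2 ok)
  t4 'y' -> {0,2,3}, take 2 (2->2 ok)
  t5 'x' -> {1}, take 1 (2->1 ok)
  t6 'y' -> {0,2,3}, take 2 (1->2 ok)
  t7 'y' -> {0,2,3}, take 0 (2->0 ok)
  t8 'y' -> {0,2,3}, take 2 (0->2 ok)
  t9 'y' -> {0,2,3}, take 2 (2->2 ok)
  t10 'x' -> {1}, take 1 (2->1 ok)
  t11 'y' -> {0,2,3}, take 3 (1->3 ok)
  t12 'x' -> {1}, take 1 (3->1 ok)
  t13 'y' -> {0,2,3}, take 3 (1->3 ok)
  t14 'y' -> {0,2,3}, take 2 (3->2 ok)
  t15 'x' -> {1}, take 1 (2->1 ok)
  t16 'y' -> {0,2,3}, take 3 (1->3 ok)
  t17 'x' -> {1}, take 1 (3->1 ok)
  t18 'y' -> {0,2,3}, take 2 (1->2 ok)
  t19 'y' -> {0,2,3}, take 2 (2->2 ok)

0,0,2,2,2,1,2,0,2,2,1,3,1,3,2,1,3,1,2,2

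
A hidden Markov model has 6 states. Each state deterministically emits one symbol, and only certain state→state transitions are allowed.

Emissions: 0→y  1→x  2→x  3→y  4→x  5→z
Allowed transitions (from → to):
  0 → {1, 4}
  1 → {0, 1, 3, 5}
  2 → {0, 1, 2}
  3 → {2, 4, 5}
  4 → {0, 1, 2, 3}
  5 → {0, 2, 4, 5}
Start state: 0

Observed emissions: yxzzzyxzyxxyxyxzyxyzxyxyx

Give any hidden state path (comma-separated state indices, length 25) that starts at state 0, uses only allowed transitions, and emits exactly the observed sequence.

  [0] y  {0,3}  => 0  start
  [1] x  {1,2,4}  => 1  0->1 ok
  [2] z  {5}  => 5  1->5 ok
  [3] z  {5}  => 5  5->5 ok
  [4] z  {5}  => 5  5->5 ok
  [5] y  {0,3}  => 0  5->0 ok
  [6] x  {1,2,4}  => 1  0->1 ok
  [7] z  {5}  => 5  1->5 ok
  [8] y  {0,3}  => 0  5->0 ok
  [9] x  {1,2,4}  => 4  0->4 ok
  [10] x  {1,2,4}  => 1  4->1 ok
  [11] y  {0,3}  => 0  1->0 ok
  [12] x  {1,2,4}  => 1  0->1 ok
  [13] y  {0,3}  => 0  1->0 ok
  [14] x  {1,2,4}  => 1  0->1 ok
  [15] z  {5}  => 5  1->5 ok
  [16] y  {0,3}  => 0  5->0 ok
  [17] x  {1,2,4}  => 4  0->4 ok
  [18] y  {0,3}  => 3  4->3 ok
  [19] z  {5}  => 5  3->5 ok
  [20] x  {1,2,4}  => 4  5->4 ok
  [21] y  {0,3}  => 0  4->0 ok
  [22] x  {1,2,4}  => 4  0->4 ok
  [23] y  {0,3}  => 0  4->0 ok
  [24] x  {1,2,4}  => 1  0->1 ok

0,1,5,5,5,0,1,5,0,4,1,0,1,0,1,5,0,4,3,5,4,0,4,0,1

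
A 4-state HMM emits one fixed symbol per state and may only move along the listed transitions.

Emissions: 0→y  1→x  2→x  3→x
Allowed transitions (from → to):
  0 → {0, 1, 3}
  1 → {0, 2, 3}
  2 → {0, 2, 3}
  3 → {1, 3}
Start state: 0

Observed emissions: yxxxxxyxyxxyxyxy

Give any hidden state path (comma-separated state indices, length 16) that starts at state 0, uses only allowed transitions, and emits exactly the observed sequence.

0,3,3,3,3,1,0,1,0,3,1,0,1,0,1,0

  [0] y  {0}  => 0  start
  [1] x  {1,2,3}  => 3  0->3 ok
  [2] x  {1,2,3}  => 3  3->3 ok
  [3] x  {1,2,3}  => 3  3->3 ok
  [4] x  {1,2,3}  => 3  3->3 ok
  [5] x  {1,2,3}  => 1  3->1 ok
  [6] y  {0}  => 0  1->0 ok
  [7] x  {1,2,3}  => 1  0->1 ok
  [8] y  {0}  => 0  1->0 ok
  [9] x  {1,2,3}  => 3  0->3 ok
  [10] x  {1,2,3}  => 1  3->1 ok
  [11] y  {0}  => 0  1->0 ok
  [12] x  {1,2,3}  => 1  0->1 ok
  [13] y  {0}  => 0  1->0 ok
  [14] x  {1,2,3}  => 1  0->1 ok
  [15] y  {0}  => 0  1->0 ok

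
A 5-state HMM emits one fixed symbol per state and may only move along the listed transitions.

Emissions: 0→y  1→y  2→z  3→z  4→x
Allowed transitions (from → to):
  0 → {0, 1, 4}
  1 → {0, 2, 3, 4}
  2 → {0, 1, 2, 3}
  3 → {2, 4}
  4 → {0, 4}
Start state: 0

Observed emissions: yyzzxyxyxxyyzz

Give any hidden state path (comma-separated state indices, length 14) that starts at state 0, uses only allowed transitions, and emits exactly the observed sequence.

  t0 'y' -> {0,1}, take 0 (start)
  t1 'y' -> {0,1}, take 1 (0->1 ok)
  t2 'z' -> {2,3}, take 2 (1->2 ok)
  t3 'z' -> {2,3}, take 3 (2->3 ok)
  t4 'x' -> {4}, take 4 (3->4 ok)
  t5 'y' -> {0,1}, take 0 (4->0 ok)
  t6 'x' -> {4}, take 4 (0->4 ok)
  t7 'y' -> {0,1}, take 0 (4->0 ok)
  t8 'x' -> {4}, take 4 (0->4 ok)
  t9 'x' -> {4}, take 4 (4->4 ok)
  t10 'y' -> {0,1}, take 0 (4->0 ok)
  t11 'y' -> {0,1}, take 1 (0->1 ok)
  t12 'z' -> {2,3}, take 3 (1->3 ok)
  t13 'z' -> {2,3}, take 2 (3->2 ok)

0,1,2,3,4,0,4,0,4,4,0,1,3,2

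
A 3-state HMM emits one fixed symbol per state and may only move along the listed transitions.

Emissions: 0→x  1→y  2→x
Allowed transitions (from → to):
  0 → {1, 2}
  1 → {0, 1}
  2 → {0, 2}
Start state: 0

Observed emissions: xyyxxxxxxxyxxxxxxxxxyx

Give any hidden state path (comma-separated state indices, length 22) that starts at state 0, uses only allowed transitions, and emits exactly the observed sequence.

  0: obs=x cand={0,2} pick 0 [start]
  1: obs=y cand={1} pick 1 [0->1 ok]
  2: obs=y cand={1} pick 1 [1->1 ok]
  3: obs=x cand={0,2} pick 0 [1->0 ok]
  4: obs=x cand={0,2} pick 2 [0->2 ok]
  5: obs=x cand={0,2} pick 2 [2->2 ok]
  6: obs=x cand={0,2} pick 0 [2->0 ok]
  7: obs=x cand={0,2} pick 2 [0->2 ok]
  8: obs=x cand={0,2} pick 2 [2->2 ok]
  9: obs=x cand={0,2} pick 0 [2->0 ok]
  10: obs=y cand={1} pick 1 [0->1 ok]
  11: obs=x cand={0,2} pick 0 [1->0 ok]
  12: obs=x cand={0,2} pick 2 [0->2 ok]
  13: obs=x cand={0,2} pick 2 [2->2 ok]
  14: obs=x cand={0,2} pick 2 [2->2 ok]
  15: obs=x cand={0,2} pick 2 [2->2 ok]
  16: obs=x cand={0,2} pick 0 [2->0 ok]
  17: obs=x cand={0,2} pick 2 [0->2 ok]
  18: obs=x cand={0,2} pick 2 [2->2 ok]
  19: obs=x cand={0,2} pick 0 [2->0 ok]
  20: obs=y cand={1} pick 1 [0->1 ok]
  21: obs=x cand={0,2} pick 0 [1->0 ok]

0,1,1,0,2,2,0,2,2,0,1,0,2,2,2,2,0,2,2,0,1,0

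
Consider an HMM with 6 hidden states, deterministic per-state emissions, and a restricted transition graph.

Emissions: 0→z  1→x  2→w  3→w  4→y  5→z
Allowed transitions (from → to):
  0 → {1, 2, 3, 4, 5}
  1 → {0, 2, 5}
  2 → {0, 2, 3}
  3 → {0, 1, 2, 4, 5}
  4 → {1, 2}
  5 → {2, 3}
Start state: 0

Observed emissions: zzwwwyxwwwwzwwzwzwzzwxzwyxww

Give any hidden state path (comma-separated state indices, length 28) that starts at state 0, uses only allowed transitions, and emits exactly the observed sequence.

0,5,2,2,3,4,1,2,3,2,3,5,3,2,0,3,5,3,0,5,3,1,5,3,4,1,2,2

  0: obs=z cand={0,5} pick 0 [start]
  1: obs=z cand={0,5} pick 5 [0->5 ok]
  2: obs=w cand={2,3} pick 2 [5->2 ok]
  3: obs=w cand={2,3} pick 2 [2->2 ok]
  4: obs=w cand={2,3} pick 3 [2->3 ok]
  5: obs=y cand={4} pick 4 [3->4 ok]
  6: obs=x cand={1} pick 1 [4->1 ok]
  7: obs=w cand={2,3} pick 2 [1->2 ok]
  8: obs=w cand={2,3} pick 3 [2->3 ok]
  9: obs=w cand={2,3} pick 2 [3->2 ok]
  10: obs=w cand={2,3} pick 3 [2->3 ok]
  11: obs=z cand={0,5} pick 5 [3->5 ok]
  12: obs=w cand={2,3} pick 3 [5->3 ok]
  13: obs=w cand={2,3} pick 2 [3->2 ok]
  14: obs=z cand={0,5} pick 0 [2->0 ok]
  15: obs=w cand={2,3} pick 3 [0->3 ok]
  16: obs=z cand={0,5} pick 5 [3->5 ok]
  17: obs=w cand={2,3} pick 3 [5->3 ok]
  18: obs=z cand={0,5} pick 0 [3->0 ok]
  19: obs=z cand={0,5} pick 5 [0->5 ok]
  20: obs=w cand={2,3} pick 3 [5->3 ok]
  21: obs=x cand={1} pick 1 [3->1 ok]
  22: obs=z cand={0,5} pick 5 [1->5 ok]
  23: obs=w cand={2,3} pick 3 [5->3 ok]
  24: obs=y cand={4} pick 4 [3->4 ok]
  25: obs=x cand={1} pick 1 [4->1 ok]
  26: obs=w cand={2,3} pick 2 [1->2 ok]
  27: obs=w cand={2,3} pick 2 [2->2 ok]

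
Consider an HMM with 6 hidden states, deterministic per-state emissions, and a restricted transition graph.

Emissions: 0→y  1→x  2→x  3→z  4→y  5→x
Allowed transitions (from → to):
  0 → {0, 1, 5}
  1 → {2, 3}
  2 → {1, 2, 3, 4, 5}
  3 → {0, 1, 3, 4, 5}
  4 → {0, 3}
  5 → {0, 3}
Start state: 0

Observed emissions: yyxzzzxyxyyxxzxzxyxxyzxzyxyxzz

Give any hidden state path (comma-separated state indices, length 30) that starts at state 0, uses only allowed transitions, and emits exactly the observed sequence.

  pos 0: y in {0,4}, choose 0; start
  pos 1: y in {0,4}, choose 0; 0->0 ok
  pos 2: x in {1,2,5}, choose 5; 0->5 ok
  pos 3: z in {3}, choose 3; 5->3 ok
  pos 4: z in {3}, choose 3; 3->3 ok
  pos 5: z in {3}, choose 3; 3->3 ok
  pos 6: x in {1,2,5}, choose 5; 3->5 ok
  pos 7: y in {0,4}, choose 0; 5->0 ok
  pos 8: x in {1,2,5}, choose 5; 0->5 ok
  pos 9: y in {0,4}, choose 0; 5->0 ok
  pos 10: y in {0,4}, choose 0; 0->0 ok
  pos 11: x in {1,2,5}, choose 1; 0->1 ok
  pos 12: x in {1,2,5}, choose 2; 1->2 ok
  pos 13: z in {3}, choose 3; 2->3 ok
  pos 14: x in {1,2,5}, choose 1; 3->1 ok
  pos 15: z in {3}, choose 3; 1->3 ok
  pos 16: x in {1,2,5}, choose 5; 3->5 ok
  pos 17: y in {0,4}, choose 0; 5->0 ok
  pos 18: x in {1,2,5}, choose 1; 0->1 ok
  pos 19: x in {1,2,5}, choose 2; 1->2 ok
  pos 20: y in {0,4}, choose 4; 2->4 ok
  pos 21: z in {3}, choose 3; 4->3 ok
  pos 22: x in {1,2,5}, choose 5; 3->5 ok
  pos 23: z in {3}, choose 3; 5->3 ok
  pos 24: y in {0,4}, choose 0; 3->0 ok
  pos 25: x in {1,2,5}, choose 5; 0->5 ok
  pos 26: y in {0,4}, choose 0; 5->0 ok
  pos 27: x in {1,2,5}, choose 5; 0->5 ok
  pos 28: z in {3}, choose 3; 5->3 ok
  pos 29: z in {3}, choose 3; 3->3 ok

0,0,5,3,3,3,5,0,5,0,0,1,2,3,1,3,5,0,1,2,4,3,5,3,0,5,0,5,3,3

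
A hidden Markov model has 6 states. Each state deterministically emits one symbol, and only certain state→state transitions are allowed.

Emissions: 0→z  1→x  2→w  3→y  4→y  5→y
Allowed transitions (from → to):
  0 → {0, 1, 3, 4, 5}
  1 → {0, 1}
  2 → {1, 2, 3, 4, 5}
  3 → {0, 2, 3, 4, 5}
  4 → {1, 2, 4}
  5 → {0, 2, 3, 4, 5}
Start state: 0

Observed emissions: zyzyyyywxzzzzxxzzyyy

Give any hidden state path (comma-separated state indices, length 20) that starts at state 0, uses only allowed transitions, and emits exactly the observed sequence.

  t0 'z' -> {0}, take 0 (start)
  t1 'y' -> {3,4,5}, take 3 (0->3 ok)
  t2 'z' -> {0}, take 0 (3->0 ok)
  t3 'y' -> {3,4,5}, take 5 (0->5 ok)
  t4 'y' -> {3,4,5}, take 4 (5->4 ok)
  t5 'y' -> {3,4,5}, take 4 (4->4 ok)
  t6 'y' -> {3,4,5}, take 4 (4->4 ok)
  t7 'w' -> {2}, take 2 (4->2 ok)
  t8 'x' -> {1}, take 1 (2->1 ok)
  t9 'z' -> {0}, take 0 (1->0 ok)
  t10 'z' -> {0}, take 0 (0->0 ok)
  t11 'z' -> {0}, take 0 (0->0 ok)
  t12 'z' -> {0}, take 0 (0->0 ok)
  t13 'x' -> {1}, take 1 (0->1 ok)
  t14 'x' -> {1}, take 1 (1->1 ok)
  t15 'z' -> {0}, take 0 (1->0 ok)
  t16 'z' -> {0}, take 0 (0->0 ok)
  t17 'y' -> {3,4,5}, take 3 (0->3 ok)
  t18 'y' -> {3,4,5}, take 3 (3->3 ok)
  t19 'y' -> {3,4,5}, take 3 (3->3 ok)

0,3,0,5,4,4,4,2,1,0,0,0,0,1,1,0,0,3,3,3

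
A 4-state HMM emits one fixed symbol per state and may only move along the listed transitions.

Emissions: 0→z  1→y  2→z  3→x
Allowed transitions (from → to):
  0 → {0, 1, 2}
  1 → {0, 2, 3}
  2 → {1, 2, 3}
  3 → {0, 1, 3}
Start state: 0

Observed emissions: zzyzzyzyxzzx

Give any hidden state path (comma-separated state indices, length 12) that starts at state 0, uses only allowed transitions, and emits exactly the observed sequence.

0,2,1,0,0,1,0,1,3,0,2,3

  t0 'z' -> {0,2}, take 0 (start)
  t1 'z' -> {0,2}, take 2 (0->2 ok)
  t2 'y' -> {1}, take 1 (2->1 ok)
  t3 'z' -> {0,2}, take 0 (1->0 ok)
  t4 'z' -> {0,2}, take 0 (0->0 ok)
  t5 'y' -> {1}, take 1 (0->1 ok)
  t6 'z' -> {0,2}, take 0 (1->0 ok)
  t7 'y' -> {1}, take 1 (0->1 ok)
  t8 'x' -> {3}, take 3 (1->3 ok)
  t9 'z' -> {0,2}, take 0 (3->0 ok)
  t10 'z' -> {0,2}, take 2 (0->2 ok)
  t11 'x' -> {3}, take 3 (2->3 ok)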